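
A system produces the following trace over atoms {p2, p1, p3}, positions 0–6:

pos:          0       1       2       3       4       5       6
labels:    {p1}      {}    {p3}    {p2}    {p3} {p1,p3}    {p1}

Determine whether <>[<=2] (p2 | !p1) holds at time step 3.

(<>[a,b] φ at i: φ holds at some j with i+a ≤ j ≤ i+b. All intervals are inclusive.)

Yes

Check (p2 | !p1) at each j in [3,5]:
  j=3: true
  j=4: true
  j=5: false
Found at j=3 → formula holds.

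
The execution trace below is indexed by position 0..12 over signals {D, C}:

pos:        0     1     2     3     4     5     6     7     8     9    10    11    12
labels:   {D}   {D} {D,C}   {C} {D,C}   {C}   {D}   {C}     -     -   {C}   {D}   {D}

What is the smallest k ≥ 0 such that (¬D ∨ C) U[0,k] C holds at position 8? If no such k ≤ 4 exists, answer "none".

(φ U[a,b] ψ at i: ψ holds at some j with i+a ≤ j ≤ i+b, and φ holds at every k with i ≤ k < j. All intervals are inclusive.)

2

Need earliest j ≥ 8 with C, and (¬D ∨ C) at every k in [8,j-1].
  j=8: rhs fails.
  j=9: rhs fails.
  j=10: rhs holds; lhs holds on [8,9]. k = 2.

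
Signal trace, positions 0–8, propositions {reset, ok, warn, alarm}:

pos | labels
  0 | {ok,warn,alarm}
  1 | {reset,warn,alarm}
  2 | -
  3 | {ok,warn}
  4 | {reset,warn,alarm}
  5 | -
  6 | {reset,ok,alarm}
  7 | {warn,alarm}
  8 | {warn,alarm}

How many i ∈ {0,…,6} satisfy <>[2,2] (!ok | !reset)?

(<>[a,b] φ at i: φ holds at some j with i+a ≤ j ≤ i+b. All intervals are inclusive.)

6

Evaluate at each i in [0,6]:
  i=0: ✓ (witness j=2)
  i=1: ✓ (witness j=3)
  i=2: ✓ (witness j=4)
  i=3: ✓ (witness j=5)
  i=4: ✗ (none in [6,6])
  i=5: ✓ (witness j=7)
  i=6: ✓ (witness j=8)
Positions where it holds: {0, 1, 2, 3, 5, 6} → 6.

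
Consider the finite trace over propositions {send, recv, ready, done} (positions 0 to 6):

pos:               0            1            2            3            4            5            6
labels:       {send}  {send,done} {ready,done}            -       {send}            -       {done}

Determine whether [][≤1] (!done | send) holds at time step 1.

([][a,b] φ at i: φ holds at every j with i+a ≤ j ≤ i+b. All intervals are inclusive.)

No

Check (!done | send) at every j in [1,2]:
  j=1: true
  j=2: false
Fails at j=2 → formula fails.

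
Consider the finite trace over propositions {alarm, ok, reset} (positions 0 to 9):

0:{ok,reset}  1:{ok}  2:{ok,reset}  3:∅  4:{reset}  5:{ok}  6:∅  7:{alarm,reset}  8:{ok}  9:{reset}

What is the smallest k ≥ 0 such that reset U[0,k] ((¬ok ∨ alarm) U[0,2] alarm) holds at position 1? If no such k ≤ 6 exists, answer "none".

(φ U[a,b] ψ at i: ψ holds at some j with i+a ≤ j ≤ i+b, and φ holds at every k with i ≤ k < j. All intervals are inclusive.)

Need earliest j ≥ 1 with ((¬ok ∨ alarm) U[0,2] alarm), and reset at every k in [1,j-1].
  j=1: rhs fails.
  j=2: rhs fails.
  j=3: rhs fails.
  j=4: rhs fails.
  j=5: rhs fails.
  j=6: rhs holds but lhs fails at k=1.
  j=7: rhs holds but lhs fails at k=1.
No witness within the range → none.

none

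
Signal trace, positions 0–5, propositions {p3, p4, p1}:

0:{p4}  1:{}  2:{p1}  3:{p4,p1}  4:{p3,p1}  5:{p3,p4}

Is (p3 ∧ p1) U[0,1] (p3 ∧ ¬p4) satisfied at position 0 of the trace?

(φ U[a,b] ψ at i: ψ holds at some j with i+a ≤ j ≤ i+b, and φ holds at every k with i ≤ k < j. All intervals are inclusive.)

Need some j in [0,1] with (p3 ∧ ¬p4), and (p3 ∧ p1) at every k in [0,j-1].
  j=0: (p3 ∧ ¬p4) false.
  j=1: (p3 ∧ ¬p4) false.
No j in the window works → until fails.

False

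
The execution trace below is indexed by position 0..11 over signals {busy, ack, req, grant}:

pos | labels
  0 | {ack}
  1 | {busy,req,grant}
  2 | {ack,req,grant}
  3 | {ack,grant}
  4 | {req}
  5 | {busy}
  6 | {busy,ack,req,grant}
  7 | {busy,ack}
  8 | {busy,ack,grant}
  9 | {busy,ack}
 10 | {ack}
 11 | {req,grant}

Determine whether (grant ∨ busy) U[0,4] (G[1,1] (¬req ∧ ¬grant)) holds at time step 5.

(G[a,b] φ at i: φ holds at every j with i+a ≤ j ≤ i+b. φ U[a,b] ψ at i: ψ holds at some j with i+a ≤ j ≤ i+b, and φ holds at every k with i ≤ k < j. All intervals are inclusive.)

Yes

Need some j in [5,9] with G[1,1] (¬req ∧ ¬grant), and (grant ∨ busy) at every k in [5,j-1].
  j=5: G[1,1] (¬req ∧ ¬grant) — fails at 6.
  j=6: G[1,1] (¬req ∧ ¬grant) holds; (grant ∨ busy) holds at every k in [5,5] → satisfied.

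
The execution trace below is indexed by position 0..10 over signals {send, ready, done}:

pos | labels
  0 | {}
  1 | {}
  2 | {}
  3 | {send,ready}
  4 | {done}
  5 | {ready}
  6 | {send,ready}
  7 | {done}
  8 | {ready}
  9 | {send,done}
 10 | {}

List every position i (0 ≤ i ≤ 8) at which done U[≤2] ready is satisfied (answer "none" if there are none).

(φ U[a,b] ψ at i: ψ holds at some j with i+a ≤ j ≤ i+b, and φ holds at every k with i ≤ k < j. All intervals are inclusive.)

Evaluate at each i in [0,8]:
  i=0: ✗ (no rhs in [0,2])
  i=1: ✗ (lhs fails at k=1 before rhs at j=3)
  i=2: ✗ (lhs fails at k=2 before rhs at j=3)
  i=3: ✓ (rhs at j=3)
  i=4: ✓ (rhs at j=5; lhs holds on [4,4])
  i=5: ✓ (rhs at j=5)
  i=6: ✓ (rhs at j=6)
  i=7: ✓ (rhs at j=8; lhs holds on [7,7])
  i=8: ✓ (rhs at j=8)

3, 4, 5, 6, 7, 8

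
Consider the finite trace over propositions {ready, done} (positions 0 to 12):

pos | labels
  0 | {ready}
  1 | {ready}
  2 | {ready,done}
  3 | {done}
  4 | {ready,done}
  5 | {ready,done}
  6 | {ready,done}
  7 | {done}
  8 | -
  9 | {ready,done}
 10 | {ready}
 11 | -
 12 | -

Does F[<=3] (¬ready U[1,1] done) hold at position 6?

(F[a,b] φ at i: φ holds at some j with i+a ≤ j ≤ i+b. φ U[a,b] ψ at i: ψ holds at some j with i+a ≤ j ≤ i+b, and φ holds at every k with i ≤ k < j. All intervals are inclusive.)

Check (¬ready U[1,1] done) at each j in [6,9]:
  j=6: fails
  j=7: fails
  j=8: holds
  j=9: fails
Found at j=8 → formula holds.

True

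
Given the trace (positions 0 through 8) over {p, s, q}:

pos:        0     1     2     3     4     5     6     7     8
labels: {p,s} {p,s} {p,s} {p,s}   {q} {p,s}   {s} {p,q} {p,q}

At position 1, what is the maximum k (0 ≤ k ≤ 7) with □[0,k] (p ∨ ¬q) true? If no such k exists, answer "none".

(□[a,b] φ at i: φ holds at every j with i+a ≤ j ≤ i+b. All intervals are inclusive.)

2

(p ∨ ¬q) must hold from j=1 onward; find where it first fails.
  j=1: holds
  j=2: holds
  j=3: holds
  j=4: fails
Holds on [1,3], so largest k = 2.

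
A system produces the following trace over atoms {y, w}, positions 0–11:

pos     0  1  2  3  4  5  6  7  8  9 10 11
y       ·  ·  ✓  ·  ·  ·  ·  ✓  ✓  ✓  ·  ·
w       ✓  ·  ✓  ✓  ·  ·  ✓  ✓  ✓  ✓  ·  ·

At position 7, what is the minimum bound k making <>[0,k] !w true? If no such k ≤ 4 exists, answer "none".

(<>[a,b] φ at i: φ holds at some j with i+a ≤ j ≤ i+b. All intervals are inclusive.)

3

Scan j = 7,8,… for !w:
  j=7: fails
  j=8: fails
  j=9: fails
  j=10: holds
First hit at j=10, so smallest k = 10-7 = 3.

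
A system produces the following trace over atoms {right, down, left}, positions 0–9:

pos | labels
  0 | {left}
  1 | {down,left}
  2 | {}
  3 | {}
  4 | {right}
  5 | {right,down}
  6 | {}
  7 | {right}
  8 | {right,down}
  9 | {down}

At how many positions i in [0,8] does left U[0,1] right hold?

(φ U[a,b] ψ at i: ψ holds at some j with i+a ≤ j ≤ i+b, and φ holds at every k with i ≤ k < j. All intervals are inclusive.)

4

Evaluate at each i in [0,8]:
  i=0: ✗ (no rhs in [0,1])
  i=1: ✗ (no rhs in [1,2])
  i=2: ✗ (no rhs in [2,3])
  i=3: ✗ (lhs fails at k=3 before rhs at j=4)
  i=4: ✓ (rhs at j=4)
  i=5: ✓ (rhs at j=5)
  i=6: ✗ (lhs fails at k=6 before rhs at j=7)
  i=7: ✓ (rhs at j=7)
  i=8: ✓ (rhs at j=8)
Positions where it holds: {4, 5, 7, 8} → 4.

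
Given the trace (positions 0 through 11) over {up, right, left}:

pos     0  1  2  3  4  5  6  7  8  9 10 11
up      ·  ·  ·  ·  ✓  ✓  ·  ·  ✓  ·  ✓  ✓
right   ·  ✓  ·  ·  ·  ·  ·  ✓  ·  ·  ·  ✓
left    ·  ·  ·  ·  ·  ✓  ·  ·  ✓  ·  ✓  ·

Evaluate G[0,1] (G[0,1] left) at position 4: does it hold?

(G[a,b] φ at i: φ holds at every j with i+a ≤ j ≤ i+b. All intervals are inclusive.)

Check G[0,1] left at every j in [4,5]:
  j=4: fails at 4
  j=5: fails at 6
Fails at j=4 → formula fails.

Does not hold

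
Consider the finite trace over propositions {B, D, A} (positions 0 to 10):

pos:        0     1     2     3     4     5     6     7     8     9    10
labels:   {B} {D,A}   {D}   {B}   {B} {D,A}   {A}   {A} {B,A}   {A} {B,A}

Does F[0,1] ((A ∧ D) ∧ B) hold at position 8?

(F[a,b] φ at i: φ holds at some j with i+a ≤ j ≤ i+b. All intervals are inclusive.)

No

Check ((A ∧ D) ∧ B) at each j in [8,9]:
  j=8: false
  j=9: false
No position in the window satisfies it → formula fails.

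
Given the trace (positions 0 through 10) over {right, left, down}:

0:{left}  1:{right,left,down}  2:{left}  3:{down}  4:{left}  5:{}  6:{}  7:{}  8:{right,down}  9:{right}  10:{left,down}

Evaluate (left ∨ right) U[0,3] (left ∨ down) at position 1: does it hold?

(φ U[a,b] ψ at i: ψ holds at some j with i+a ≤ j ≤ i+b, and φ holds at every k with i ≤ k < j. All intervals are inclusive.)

True

Need some j in [1,4] with (left ∨ down), and (left ∨ right) at every k in [1,j-1].
  j=1: (left ∨ down) holds; no prefix to check → satisfied.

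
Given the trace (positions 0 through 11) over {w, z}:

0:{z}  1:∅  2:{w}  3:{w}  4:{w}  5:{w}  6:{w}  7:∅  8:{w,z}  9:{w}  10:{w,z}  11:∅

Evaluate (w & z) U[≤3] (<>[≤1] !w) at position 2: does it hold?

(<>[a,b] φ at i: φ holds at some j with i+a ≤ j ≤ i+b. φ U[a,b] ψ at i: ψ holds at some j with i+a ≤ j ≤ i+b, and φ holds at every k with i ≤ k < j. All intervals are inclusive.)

False

Need some j in [2,5] with <>[≤1] !w, and (w & z) at every k in [2,j-1].
  j=2: <>[≤1] !w — fails (none in [2,3]).
  j=3: <>[≤1] !w — fails (none in [3,4]).
  j=4: <>[≤1] !w — fails (none in [4,5]).
  j=5: <>[≤1] !w — fails (none in [5,6]).
No j in the window works → until fails.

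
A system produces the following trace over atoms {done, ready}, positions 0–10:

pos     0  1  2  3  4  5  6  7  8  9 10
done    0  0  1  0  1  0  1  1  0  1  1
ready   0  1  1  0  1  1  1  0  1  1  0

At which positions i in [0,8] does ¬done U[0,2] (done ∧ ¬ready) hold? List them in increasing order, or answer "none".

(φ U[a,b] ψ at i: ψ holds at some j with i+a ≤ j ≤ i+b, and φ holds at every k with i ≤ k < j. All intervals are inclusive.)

7

Evaluate at each i in [0,8]:
  i=0: ✗ (no rhs in [0,2])
  i=1: ✗ (no rhs in [1,3])
  i=2: ✗ (no rhs in [2,4])
  i=3: ✗ (no rhs in [3,5])
  i=4: ✗ (no rhs in [4,6])
  i=5: ✗ (lhs fails at k=6 before rhs at j=7)
  i=6: ✗ (lhs fails at k=6 before rhs at j=7)
  i=7: ✓ (rhs at j=7)
  i=8: ✗ (lhs fails at k=9 before rhs at j=10)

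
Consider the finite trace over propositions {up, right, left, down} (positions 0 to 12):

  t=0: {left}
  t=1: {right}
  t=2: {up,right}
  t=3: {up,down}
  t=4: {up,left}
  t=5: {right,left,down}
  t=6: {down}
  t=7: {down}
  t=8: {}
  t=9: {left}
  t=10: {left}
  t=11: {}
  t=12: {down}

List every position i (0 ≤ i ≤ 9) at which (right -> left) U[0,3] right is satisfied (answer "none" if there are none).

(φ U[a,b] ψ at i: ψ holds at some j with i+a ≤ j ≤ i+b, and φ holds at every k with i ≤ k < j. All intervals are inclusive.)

Evaluate at each i in [0,9]:
  i=0: ✓ (rhs at j=1; lhs holds on [0,0])
  i=1: ✓ (rhs at j=1)
  i=2: ✓ (rhs at j=2)
  i=3: ✓ (rhs at j=5; lhs holds on [3,4])
  i=4: ✓ (rhs at j=5; lhs holds on [4,4])
  i=5: ✓ (rhs at j=5)
  i=6: ✗ (no rhs in [6,9])
  i=7: ✗ (no rhs in [7,10])
  i=8: ✗ (no rhs in [8,11])
  i=9: ✗ (no rhs in [9,12])

0, 1, 2, 3, 4, 5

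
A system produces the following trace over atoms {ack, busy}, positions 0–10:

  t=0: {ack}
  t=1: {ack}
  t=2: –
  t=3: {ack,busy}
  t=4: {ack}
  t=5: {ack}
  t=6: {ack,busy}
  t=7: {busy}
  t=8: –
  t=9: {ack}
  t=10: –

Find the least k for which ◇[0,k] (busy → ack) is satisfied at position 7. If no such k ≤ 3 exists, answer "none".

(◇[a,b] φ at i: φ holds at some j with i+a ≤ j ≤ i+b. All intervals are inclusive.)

1

Scan j = 7,8,… for (busy → ack):
  j=7: fails
  j=8: holds
First hit at j=8, so smallest k = 8-7 = 1.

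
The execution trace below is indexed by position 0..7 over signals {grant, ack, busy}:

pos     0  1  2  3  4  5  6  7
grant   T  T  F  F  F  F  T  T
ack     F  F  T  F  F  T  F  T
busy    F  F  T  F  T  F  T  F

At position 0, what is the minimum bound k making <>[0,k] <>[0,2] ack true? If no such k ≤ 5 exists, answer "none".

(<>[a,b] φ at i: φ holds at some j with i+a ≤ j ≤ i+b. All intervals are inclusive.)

Scan j = 0,1,… for <>[0,2] ack:
  j=0: holds
First hit at j=0, so smallest k = 0-0 = 0.

0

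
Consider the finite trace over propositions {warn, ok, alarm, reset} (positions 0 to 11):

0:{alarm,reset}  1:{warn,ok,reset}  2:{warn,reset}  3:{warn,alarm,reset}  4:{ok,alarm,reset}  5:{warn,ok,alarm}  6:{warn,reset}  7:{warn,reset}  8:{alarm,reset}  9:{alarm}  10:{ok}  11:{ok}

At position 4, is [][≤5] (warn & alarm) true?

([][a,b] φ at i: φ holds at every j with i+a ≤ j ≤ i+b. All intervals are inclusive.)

Does not hold

Check (warn & alarm) at every j in [4,9]:
  j=4: false
  j=5: true
  j=6: false
  j=7: false
  j=8: false
  j=9: false
Fails at j=4 → formula fails.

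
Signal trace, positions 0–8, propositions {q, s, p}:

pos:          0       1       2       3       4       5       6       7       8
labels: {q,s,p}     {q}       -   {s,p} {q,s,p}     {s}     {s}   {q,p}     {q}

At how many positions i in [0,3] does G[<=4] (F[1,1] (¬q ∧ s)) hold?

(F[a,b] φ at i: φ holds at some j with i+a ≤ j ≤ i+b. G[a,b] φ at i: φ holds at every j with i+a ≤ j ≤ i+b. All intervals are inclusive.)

Evaluate at each i in [0,3]:
  i=0: ✗ (fails at j=0)
  i=1: ✗ (fails at j=1)
  i=2: ✗ (fails at j=3)
  i=3: ✗ (fails at j=3)
Positions where it holds: {} → 0.

0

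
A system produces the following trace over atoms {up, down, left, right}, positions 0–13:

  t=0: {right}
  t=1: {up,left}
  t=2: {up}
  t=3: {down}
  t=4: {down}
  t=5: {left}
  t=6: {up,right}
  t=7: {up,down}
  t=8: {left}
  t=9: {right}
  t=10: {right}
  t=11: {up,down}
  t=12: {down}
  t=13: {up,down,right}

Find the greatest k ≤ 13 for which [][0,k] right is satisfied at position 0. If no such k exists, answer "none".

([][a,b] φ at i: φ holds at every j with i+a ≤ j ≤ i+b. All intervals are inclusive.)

0

right must hold from j=0 onward; find where it first fails.
  j=0: holds
  j=1: fails
Holds on [0,0], so largest k = 0.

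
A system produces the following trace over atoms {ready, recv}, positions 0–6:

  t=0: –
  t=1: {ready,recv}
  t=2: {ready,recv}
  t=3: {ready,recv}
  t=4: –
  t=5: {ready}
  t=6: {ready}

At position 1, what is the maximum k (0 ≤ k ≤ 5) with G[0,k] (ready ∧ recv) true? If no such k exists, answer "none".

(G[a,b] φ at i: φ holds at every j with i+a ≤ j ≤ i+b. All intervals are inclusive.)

(ready ∧ recv) must hold from j=1 onward; find where it first fails.
  j=1: holds
  j=2: holds
  j=3: holds
  j=4: fails
Holds on [1,3], so largest k = 2.

2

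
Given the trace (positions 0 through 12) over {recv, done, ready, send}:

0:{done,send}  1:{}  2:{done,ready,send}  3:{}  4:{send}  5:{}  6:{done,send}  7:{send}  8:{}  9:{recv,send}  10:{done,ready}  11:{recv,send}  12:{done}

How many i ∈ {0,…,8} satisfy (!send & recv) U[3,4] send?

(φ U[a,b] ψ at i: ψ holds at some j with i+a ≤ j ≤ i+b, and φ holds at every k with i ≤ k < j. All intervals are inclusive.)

0

Evaluate at each i in [0,8]:
  i=0: ✗ (lhs fails at k=0 before rhs at j=4)
  i=1: ✗ (lhs fails at k=1 before rhs at j=4)
  i=2: ✗ (lhs fails at k=2 before rhs at j=6)
  i=3: ✗ (lhs fails at k=3 before rhs at j=6)
  i=4: ✗ (lhs fails at k=4 before rhs at j=7)
  i=5: ✗ (lhs fails at k=5 before rhs at j=9)
  i=6: ✗ (lhs fails at k=6 before rhs at j=9)
  i=7: ✗ (lhs fails at k=7 before rhs at j=11)
  i=8: ✗ (lhs fails at k=8 before rhs at j=11)
Positions where it holds: {} → 0.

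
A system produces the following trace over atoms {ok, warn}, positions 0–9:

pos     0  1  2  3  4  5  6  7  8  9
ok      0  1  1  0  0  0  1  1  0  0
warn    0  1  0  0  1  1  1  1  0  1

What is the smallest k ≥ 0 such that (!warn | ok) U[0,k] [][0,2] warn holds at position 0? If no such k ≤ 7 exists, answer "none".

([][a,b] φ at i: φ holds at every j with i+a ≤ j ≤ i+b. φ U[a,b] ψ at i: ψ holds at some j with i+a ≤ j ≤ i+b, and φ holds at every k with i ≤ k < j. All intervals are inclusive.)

Need earliest j ≥ 0 with [][0,2] warn, and (!warn | ok) at every k in [0,j-1].
  j=0: rhs fails.
  j=1: rhs fails.
  j=2: rhs fails.
  j=3: rhs fails.
  j=4: rhs holds; lhs holds on [0,3]. k = 4.

4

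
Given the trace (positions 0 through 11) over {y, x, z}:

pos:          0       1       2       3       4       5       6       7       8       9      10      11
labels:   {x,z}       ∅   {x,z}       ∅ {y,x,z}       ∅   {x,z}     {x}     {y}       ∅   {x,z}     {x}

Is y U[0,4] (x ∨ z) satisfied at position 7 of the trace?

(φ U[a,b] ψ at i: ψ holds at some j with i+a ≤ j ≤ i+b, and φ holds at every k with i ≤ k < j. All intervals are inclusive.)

True

Need some j in [7,11] with (x ∨ z), and y at every k in [7,j-1].
  j=7: (x ∨ z) holds; no prefix to check → satisfied.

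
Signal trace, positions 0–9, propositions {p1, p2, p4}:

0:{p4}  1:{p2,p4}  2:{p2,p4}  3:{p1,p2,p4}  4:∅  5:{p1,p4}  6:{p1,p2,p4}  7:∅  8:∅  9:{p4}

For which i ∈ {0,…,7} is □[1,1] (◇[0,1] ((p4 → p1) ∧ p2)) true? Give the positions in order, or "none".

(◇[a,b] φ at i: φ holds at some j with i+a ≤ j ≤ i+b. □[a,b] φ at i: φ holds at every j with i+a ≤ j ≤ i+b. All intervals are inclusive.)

Evaluate at each i in [0,7]:
  i=0: ✗ (fails at j=1)
  i=1: ✓ (all of [2,2])
  i=2: ✓ (all of [3,3])
  i=3: ✗ (fails at j=4)
  i=4: ✓ (all of [5,5])
  i=5: ✓ (all of [6,6])
  i=6: ✗ (fails at j=7)
  i=7: ✗ (fails at j=8)

1, 2, 4, 5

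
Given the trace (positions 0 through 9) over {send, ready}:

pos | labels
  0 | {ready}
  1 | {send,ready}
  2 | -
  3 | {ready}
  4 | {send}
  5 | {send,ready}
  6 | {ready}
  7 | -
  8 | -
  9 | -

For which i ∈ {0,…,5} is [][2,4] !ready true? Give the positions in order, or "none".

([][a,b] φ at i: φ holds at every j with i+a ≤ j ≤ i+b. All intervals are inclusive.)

Evaluate at each i in [0,5]:
  i=0: ✗ (fails at j=3)
  i=1: ✗ (fails at j=3)
  i=2: ✗ (fails at j=5)
  i=3: ✗ (fails at j=5)
  i=4: ✗ (fails at j=6)
  i=5: ✓ (all of [7,9])

5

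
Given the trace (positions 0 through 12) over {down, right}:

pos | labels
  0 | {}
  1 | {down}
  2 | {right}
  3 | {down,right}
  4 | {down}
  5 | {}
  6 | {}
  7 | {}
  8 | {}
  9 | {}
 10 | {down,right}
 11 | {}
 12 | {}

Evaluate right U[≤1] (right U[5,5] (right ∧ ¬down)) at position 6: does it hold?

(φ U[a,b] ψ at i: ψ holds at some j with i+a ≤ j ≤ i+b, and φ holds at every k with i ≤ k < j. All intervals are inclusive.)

Need some j in [6,7] with (right U[5,5] (right ∧ ¬down)), and right at every k in [6,j-1].
  j=6: (right U[5,5] (right ∧ ¬down)) — fails.
  j=7: (right U[5,5] (right ∧ ¬down)) — fails.
No j in the window works → until fails.

No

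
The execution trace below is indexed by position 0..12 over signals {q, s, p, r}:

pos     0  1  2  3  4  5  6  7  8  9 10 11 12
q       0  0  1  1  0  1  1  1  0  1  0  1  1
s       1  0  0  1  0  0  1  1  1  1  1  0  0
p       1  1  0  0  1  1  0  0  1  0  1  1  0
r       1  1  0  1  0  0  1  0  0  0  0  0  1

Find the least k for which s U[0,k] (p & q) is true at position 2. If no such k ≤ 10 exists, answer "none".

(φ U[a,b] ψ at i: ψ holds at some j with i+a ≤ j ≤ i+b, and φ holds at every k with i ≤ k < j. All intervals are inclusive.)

none

Need earliest j ≥ 2 with (p & q), and s at every k in [2,j-1].
  j=2: rhs fails.
  j=3: rhs fails.
  j=4: rhs fails.
  j=5: rhs holds but lhs fails at k=2.
  j=6: rhs fails.
  j=7: rhs fails.
  j=8: rhs fails.
  j=9: rhs fails.
  j=10: rhs fails.
  j=11: rhs holds but lhs fails at k=2.
  j=12: rhs fails.
No witness within the range → none.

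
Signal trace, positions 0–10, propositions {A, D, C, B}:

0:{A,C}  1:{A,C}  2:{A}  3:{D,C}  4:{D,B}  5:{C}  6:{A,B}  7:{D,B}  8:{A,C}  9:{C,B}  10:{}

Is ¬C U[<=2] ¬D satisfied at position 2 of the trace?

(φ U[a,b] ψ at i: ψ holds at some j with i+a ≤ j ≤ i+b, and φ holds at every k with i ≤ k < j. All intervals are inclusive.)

Holds

Need some j in [2,4] with ¬D, and ¬C at every k in [2,j-1].
  j=2: ¬D holds; no prefix to check → satisfied.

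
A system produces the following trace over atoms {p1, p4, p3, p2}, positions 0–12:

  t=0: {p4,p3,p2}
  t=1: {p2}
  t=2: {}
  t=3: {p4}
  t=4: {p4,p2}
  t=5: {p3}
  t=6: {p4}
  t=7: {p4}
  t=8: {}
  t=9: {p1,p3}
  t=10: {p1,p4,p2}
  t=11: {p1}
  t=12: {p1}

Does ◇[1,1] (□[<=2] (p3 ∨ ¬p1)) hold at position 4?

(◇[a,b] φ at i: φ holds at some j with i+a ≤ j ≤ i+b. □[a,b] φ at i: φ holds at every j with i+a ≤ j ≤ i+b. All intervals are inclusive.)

Check □[<=2] (p3 ∨ ¬p1) at each j in [5,5]:
  j=5: holds on [5,7]
Found at j=5 → formula holds.

Holds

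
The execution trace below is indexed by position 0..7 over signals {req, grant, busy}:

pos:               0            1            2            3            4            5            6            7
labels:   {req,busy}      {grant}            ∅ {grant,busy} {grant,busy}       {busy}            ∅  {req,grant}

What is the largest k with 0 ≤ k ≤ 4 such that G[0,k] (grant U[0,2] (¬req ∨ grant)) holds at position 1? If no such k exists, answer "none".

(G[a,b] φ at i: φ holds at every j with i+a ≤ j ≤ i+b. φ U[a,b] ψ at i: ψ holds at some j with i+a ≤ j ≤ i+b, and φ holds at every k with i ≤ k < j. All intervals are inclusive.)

(grant U[0,2] (¬req ∨ grant)) must hold from j=1 onward; find where it first fails.
  j=1: holds
  j=2: holds
  j=3: holds
  j=4: holds
  j=5: holds
Holds through j=5; largest k = 4.

4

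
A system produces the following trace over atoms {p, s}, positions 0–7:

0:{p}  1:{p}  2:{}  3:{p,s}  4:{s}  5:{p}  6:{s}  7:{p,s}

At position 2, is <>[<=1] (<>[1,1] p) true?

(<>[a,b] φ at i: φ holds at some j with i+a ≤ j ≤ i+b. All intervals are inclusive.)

Check <>[1,1] p at each j in [2,3]:
  j=2: holds (witness at 3)
  j=3: fails (none in [4,4])
Found at j=2 → formula holds.

Holds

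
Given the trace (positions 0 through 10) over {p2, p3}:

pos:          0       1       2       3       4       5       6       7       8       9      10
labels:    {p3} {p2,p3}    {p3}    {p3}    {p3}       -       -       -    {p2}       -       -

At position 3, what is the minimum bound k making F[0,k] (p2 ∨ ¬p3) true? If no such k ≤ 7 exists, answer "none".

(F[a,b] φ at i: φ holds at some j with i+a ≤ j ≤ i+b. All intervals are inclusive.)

Scan j = 3,4,… for (p2 ∨ ¬p3):
  j=3: fails
  j=4: fails
  j=5: holds
First hit at j=5, so smallest k = 5-3 = 2.

2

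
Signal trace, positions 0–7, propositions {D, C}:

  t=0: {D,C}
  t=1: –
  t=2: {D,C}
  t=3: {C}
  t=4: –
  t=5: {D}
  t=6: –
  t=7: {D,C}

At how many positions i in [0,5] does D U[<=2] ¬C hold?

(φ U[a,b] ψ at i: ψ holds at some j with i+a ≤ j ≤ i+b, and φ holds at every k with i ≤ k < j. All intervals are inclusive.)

Evaluate at each i in [0,5]:
  i=0: ✓ (rhs at j=1; lhs holds on [0,0])
  i=1: ✓ (rhs at j=1)
  i=2: ✗ (lhs fails at k=3 before rhs at j=4)
  i=3: ✗ (lhs fails at k=3 before rhs at j=4)
  i=4: ✓ (rhs at j=4)
  i=5: ✓ (rhs at j=5)
Positions where it holds: {0, 1, 4, 5} → 4.

4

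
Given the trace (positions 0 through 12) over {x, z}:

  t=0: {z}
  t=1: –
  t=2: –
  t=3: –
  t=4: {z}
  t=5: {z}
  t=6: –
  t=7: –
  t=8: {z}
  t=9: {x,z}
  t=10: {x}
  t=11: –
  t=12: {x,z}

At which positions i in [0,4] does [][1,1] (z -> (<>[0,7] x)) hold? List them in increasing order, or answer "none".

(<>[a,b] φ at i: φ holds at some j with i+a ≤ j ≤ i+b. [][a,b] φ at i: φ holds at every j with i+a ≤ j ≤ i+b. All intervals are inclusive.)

Evaluate at each i in [0,4]:
  i=0: ✓ (all of [1,1])
  i=1: ✓ (all of [2,2])
  i=2: ✓ (all of [3,3])
  i=3: ✓ (all of [4,4])
  i=4: ✓ (all of [5,5])

0, 1, 2, 3, 4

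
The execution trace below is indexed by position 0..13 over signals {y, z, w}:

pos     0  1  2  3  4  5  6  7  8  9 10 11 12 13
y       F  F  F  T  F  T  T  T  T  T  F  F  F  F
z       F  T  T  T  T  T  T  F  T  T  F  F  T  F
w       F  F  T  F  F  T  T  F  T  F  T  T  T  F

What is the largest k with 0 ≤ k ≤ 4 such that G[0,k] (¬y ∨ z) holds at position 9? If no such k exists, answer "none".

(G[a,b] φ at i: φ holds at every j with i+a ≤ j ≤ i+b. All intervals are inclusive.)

(¬y ∨ z) must hold from j=9 onward; find where it first fails.
  j=9: holds
  j=10: holds
  j=11: holds
  j=12: holds
  j=13: holds
Holds through j=13; largest k = 4.

4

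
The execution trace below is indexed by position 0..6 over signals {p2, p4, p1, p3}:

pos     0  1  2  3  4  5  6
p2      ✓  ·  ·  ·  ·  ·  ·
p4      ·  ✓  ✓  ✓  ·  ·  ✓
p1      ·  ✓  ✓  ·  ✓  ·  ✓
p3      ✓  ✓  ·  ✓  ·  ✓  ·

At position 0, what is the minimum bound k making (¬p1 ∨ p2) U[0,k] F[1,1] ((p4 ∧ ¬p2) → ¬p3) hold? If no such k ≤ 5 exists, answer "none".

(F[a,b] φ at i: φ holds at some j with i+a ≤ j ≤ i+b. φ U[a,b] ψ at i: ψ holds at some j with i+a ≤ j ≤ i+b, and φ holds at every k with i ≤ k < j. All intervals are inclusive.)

Need earliest j ≥ 0 with F[1,1] ((p4 ∧ ¬p2) → ¬p3), and (¬p1 ∨ p2) at every k in [0,j-1].
  j=0: rhs fails.
  j=1: rhs holds; lhs holds on [0,0]. k = 1.

1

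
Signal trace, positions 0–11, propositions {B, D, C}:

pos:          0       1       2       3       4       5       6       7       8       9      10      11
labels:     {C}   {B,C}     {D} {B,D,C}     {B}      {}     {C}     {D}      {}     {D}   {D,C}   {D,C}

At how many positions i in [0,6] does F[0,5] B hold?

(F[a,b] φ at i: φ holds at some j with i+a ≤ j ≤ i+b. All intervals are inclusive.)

5

Evaluate at each i in [0,6]:
  i=0: ✓ (witness j=1)
  i=1: ✓ (witness j=1)
  i=2: ✓ (witness j=3)
  i=3: ✓ (witness j=3)
  i=4: ✓ (witness j=4)
  i=5: ✗ (none in [5,10])
  i=6: ✗ (none in [6,11])
Positions where it holds: {0, 1, 2, 3, 4} → 5.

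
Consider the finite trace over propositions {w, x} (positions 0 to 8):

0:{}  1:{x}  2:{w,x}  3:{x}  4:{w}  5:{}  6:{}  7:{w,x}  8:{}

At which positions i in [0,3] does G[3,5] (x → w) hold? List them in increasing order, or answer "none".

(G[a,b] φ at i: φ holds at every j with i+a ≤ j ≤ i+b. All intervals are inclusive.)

Evaluate at each i in [0,3]:
  i=0: ✗ (fails at j=3)
  i=1: ✓ (all of [4,6])
  i=2: ✓ (all of [5,7])
  i=3: ✓ (all of [6,8])

1, 2, 3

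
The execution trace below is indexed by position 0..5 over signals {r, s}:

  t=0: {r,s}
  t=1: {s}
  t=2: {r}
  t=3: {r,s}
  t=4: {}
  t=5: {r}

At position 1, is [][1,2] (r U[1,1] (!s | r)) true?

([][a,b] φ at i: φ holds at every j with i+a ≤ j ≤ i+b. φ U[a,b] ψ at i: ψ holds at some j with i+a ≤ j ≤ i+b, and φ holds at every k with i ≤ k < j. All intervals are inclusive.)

Check (r U[1,1] (!s | r)) at every j in [2,3]:
  j=2: holds
  j=3: holds
All positions satisfy it → formula holds.

True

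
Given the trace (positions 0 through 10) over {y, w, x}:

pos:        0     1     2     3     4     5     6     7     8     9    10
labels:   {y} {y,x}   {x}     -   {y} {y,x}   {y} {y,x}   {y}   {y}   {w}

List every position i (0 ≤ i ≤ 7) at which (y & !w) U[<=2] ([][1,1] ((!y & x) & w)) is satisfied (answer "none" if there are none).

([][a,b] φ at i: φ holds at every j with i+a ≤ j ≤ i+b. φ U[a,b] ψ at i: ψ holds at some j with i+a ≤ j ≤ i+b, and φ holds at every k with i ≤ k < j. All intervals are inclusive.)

none

Evaluate at each i in [0,7]:
  i=0: ✗ (no rhs in [0,2])
  i=1: ✗ (no rhs in [1,3])
  i=2: ✗ (no rhs in [2,4])
  i=3: ✗ (no rhs in [3,5])
  i=4: ✗ (no rhs in [4,6])
  i=5: ✗ (no rhs in [5,7])
  i=6: ✗ (no rhs in [6,8])
  i=7: ✗ (no rhs in [7,9])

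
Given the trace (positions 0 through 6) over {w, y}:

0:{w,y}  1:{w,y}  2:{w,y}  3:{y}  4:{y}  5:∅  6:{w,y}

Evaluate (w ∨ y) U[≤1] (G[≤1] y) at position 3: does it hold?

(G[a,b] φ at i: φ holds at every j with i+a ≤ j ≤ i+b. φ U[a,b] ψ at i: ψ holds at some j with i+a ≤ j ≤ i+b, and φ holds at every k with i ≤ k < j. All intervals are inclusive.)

Need some j in [3,4] with G[≤1] y, and (w ∨ y) at every k in [3,j-1].
  j=3: G[≤1] y holds; no prefix to check → satisfied.

Holds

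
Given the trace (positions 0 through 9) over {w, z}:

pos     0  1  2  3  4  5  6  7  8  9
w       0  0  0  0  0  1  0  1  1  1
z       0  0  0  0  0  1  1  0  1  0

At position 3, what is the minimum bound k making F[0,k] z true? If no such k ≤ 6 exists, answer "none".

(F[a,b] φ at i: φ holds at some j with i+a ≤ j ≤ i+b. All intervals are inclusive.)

Scan j = 3,4,… for z:
  j=3: fails
  j=4: fails
  j=5: holds
First hit at j=5, so smallest k = 5-3 = 2.

2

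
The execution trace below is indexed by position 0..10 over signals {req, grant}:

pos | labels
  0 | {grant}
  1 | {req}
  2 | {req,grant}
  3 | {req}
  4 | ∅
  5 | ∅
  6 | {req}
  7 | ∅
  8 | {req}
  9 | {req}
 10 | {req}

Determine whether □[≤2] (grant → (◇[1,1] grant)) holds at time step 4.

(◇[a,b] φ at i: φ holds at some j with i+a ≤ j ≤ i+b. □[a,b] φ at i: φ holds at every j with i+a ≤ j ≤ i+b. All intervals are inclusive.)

Check (grant → (◇[1,1] grant)) at every j in [4,6]:
  j=4: antecedent false → ✓
  j=5: antecedent false → ✓
  j=6: antecedent false → ✓
All positions satisfy it → formula holds.

Yes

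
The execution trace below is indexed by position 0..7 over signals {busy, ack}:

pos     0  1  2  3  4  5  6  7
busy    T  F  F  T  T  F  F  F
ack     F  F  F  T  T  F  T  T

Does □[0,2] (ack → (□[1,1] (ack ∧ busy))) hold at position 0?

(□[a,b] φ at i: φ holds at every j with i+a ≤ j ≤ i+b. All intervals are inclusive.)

Holds

Check (ack → (□[1,1] (ack ∧ busy))) at every j in [0,2]:
  j=0: antecedent false → ✓
  j=1: antecedent false → ✓
  j=2: antecedent false → ✓
All positions satisfy it → formula holds.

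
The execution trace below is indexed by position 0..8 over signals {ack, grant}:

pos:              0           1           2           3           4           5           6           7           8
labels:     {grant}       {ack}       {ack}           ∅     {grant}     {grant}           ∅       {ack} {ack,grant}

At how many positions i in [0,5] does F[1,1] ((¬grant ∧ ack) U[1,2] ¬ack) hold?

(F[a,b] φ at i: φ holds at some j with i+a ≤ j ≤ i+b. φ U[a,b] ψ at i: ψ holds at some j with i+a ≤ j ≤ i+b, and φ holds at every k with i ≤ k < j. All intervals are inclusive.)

2

Evaluate at each i in [0,5]:
  i=0: ✓ (witness j=1)
  i=1: ✓ (witness j=2)
  i=2: ✗ (none in [3,3])
  i=3: ✗ (none in [4,4])
  i=4: ✗ (none in [5,5])
  i=5: ✗ (none in [6,6])
Positions where it holds: {0, 1} → 2.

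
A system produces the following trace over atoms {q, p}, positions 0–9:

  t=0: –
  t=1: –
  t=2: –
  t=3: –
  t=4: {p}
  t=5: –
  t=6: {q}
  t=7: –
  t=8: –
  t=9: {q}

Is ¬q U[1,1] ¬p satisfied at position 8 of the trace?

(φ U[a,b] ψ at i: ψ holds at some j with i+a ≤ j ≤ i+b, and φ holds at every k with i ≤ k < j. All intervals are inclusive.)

Need some j in [9,9] with ¬p, and ¬q at every k in [8,j-1].
  j=9: ¬p holds; ¬q holds at every k in [8,8] → satisfied.

Holds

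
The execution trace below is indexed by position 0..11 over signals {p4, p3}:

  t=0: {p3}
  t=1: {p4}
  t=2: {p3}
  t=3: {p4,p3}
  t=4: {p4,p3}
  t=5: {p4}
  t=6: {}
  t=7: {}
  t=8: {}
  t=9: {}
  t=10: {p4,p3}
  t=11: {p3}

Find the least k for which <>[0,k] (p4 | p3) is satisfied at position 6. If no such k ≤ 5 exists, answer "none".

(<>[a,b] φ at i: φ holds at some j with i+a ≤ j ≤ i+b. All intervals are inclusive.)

4

Scan j = 6,7,… for (p4 | p3):
  j=6: fails
  j=7: fails
  j=8: fails
  j=9: fails
  j=10: holds
First hit at j=10, so smallest k = 10-6 = 4.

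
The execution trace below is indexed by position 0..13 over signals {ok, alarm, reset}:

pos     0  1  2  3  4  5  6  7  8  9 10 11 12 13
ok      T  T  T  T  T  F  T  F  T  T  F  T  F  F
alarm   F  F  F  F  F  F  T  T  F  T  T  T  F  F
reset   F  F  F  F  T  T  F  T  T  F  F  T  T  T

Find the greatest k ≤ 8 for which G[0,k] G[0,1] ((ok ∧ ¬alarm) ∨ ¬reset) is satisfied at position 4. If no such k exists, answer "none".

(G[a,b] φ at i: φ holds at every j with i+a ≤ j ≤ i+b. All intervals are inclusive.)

none

G[0,1] ((ok ∧ ¬alarm) ∨ ¬reset) must hold from j=4 onward; find where it first fails.
  j=4: fails → no k works.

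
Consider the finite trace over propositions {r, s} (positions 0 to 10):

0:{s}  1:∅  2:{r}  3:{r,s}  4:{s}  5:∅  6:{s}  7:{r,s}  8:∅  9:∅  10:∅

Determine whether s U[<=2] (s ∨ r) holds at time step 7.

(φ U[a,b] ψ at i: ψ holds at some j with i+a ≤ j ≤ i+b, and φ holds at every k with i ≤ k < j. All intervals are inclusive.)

Need some j in [7,9] with (s ∨ r), and s at every k in [7,j-1].
  j=7: (s ∨ r) holds; no prefix to check → satisfied.

Holds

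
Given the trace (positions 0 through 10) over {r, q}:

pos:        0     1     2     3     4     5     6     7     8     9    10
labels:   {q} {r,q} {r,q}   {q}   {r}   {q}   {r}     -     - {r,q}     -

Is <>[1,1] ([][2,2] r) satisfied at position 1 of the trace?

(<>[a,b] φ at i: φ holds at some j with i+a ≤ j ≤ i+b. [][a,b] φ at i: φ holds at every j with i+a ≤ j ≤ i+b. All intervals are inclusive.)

Holds

Check [][2,2] r at each j in [2,2]:
  j=2: holds on [4,4]
Found at j=2 → formula holds.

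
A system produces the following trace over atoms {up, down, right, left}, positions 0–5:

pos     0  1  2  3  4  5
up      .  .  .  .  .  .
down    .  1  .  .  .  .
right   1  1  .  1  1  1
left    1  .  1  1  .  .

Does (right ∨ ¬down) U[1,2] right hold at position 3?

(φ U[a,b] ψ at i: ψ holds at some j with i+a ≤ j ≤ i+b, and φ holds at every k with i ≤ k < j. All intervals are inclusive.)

True

Need some j in [4,5] with right, and (right ∨ ¬down) at every k in [3,j-1].
  j=4: right holds; (right ∨ ¬down) holds at every k in [3,3] → satisfied.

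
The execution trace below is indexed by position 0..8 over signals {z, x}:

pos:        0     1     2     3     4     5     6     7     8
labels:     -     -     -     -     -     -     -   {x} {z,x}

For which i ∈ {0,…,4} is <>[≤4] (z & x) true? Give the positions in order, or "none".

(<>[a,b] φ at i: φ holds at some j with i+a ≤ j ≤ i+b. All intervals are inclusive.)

Evaluate at each i in [0,4]:
  i=0: ✗ (none in [0,4])
  i=1: ✗ (none in [1,5])
  i=2: ✗ (none in [2,6])
  i=3: ✗ (none in [3,7])
  i=4: ✓ (witness j=8)

4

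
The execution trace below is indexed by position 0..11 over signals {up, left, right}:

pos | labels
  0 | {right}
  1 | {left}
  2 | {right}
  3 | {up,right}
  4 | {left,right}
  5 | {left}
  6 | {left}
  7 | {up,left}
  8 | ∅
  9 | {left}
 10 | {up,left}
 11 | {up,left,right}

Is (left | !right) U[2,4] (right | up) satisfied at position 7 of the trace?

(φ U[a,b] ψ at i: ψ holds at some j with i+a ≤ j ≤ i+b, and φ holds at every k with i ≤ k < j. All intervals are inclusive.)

Yes

Need some j in [9,11] with (right | up), and (left | !right) at every k in [7,j-1].
  j=9: (right | up) false.
  j=10: (right | up) holds; (left | !right) holds at every k in [7,9] → satisfied.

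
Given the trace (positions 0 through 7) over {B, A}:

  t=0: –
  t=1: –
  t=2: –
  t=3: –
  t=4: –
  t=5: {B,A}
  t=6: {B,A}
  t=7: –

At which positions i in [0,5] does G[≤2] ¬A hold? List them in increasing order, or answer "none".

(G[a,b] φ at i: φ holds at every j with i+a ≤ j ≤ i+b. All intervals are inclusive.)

Evaluate at each i in [0,5]:
  i=0: ✓ (all of [0,2])
  i=1: ✓ (all of [1,3])
  i=2: ✓ (all of [2,4])
  i=3: ✗ (fails at j=5)
  i=4: ✗ (fails at j=5)
  i=5: ✗ (fails at j=5)

0, 1, 2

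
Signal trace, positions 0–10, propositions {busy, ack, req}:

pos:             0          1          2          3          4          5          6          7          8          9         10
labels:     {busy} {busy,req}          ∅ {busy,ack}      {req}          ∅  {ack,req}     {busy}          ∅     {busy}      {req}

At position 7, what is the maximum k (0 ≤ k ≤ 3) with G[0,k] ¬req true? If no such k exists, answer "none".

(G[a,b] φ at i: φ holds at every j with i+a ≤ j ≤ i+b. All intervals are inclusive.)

2

¬req must hold from j=7 onward; find where it first fails.
  j=7: holds
  j=8: holds
  j=9: holds
  j=10: fails
Holds on [7,9], so largest k = 2.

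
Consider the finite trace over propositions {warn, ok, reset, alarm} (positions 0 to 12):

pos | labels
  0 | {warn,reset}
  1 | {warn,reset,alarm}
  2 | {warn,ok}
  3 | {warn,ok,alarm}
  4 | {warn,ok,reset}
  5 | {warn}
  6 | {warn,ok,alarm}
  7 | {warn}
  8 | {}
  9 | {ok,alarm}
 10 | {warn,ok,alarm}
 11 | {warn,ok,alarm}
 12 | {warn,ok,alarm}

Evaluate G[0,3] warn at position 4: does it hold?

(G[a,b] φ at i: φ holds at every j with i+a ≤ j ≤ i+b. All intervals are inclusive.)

True

Check warn at every j in [4,7]:
  j=4: true
  j=5: true
  j=6: true
  j=7: true
All positions satisfy it → formula holds.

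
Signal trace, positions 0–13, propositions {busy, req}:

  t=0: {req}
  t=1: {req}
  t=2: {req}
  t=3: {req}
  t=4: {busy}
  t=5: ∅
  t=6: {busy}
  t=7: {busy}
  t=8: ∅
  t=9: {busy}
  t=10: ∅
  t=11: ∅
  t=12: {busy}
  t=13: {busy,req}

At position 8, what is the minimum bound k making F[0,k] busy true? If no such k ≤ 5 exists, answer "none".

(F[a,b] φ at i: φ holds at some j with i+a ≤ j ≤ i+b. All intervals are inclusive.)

1

Scan j = 8,9,… for busy:
  j=8: fails
  j=9: holds
First hit at j=9, so smallest k = 9-8 = 1.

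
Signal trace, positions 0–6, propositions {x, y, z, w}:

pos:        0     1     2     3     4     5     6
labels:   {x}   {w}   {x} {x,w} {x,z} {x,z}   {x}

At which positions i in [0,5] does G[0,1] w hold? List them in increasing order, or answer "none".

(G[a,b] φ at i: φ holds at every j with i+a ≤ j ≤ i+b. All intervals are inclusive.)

none

Evaluate at each i in [0,5]:
  i=0: ✗ (fails at j=0)
  i=1: ✗ (fails at j=2)
  i=2: ✗ (fails at j=2)
  i=3: ✗ (fails at j=4)
  i=4: ✗ (fails at j=4)
  i=5: ✗ (fails at j=5)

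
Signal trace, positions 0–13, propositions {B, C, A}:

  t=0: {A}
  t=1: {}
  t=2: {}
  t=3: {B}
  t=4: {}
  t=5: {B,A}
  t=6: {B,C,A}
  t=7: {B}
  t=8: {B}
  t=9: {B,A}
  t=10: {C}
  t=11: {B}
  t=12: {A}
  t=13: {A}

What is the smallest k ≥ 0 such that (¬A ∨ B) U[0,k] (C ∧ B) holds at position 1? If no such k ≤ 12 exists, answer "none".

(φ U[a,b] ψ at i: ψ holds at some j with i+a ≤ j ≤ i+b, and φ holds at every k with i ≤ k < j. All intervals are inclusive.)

5

Need earliest j ≥ 1 with (C ∧ B), and (¬A ∨ B) at every k in [1,j-1].
  j=1: rhs fails.
  j=2: rhs fails.
  j=3: rhs fails.
  j=4: rhs fails.
  j=5: rhs fails.
  j=6: rhs holds; lhs holds on [1,5]. k = 5.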